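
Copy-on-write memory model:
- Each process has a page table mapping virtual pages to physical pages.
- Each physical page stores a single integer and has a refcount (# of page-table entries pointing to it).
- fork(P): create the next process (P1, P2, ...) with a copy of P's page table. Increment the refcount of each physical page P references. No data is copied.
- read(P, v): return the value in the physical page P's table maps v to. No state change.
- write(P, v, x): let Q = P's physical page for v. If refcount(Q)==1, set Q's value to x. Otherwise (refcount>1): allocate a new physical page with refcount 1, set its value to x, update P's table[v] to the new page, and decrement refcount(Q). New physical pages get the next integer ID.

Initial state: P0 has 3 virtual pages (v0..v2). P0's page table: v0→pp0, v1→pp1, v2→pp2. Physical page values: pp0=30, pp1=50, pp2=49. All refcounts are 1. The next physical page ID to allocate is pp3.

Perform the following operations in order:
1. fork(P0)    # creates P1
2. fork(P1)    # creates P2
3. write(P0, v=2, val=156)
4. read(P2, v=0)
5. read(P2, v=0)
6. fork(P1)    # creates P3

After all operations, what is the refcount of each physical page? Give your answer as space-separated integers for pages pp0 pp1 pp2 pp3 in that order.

Answer: 4 4 3 1

Derivation:
Op 1: fork(P0) -> P1. 3 ppages; refcounts: pp0:2 pp1:2 pp2:2
Op 2: fork(P1) -> P2. 3 ppages; refcounts: pp0:3 pp1:3 pp2:3
Op 3: write(P0, v2, 156). refcount(pp2)=3>1 -> COPY to pp3. 4 ppages; refcounts: pp0:3 pp1:3 pp2:2 pp3:1
Op 4: read(P2, v0) -> 30. No state change.
Op 5: read(P2, v0) -> 30. No state change.
Op 6: fork(P1) -> P3. 4 ppages; refcounts: pp0:4 pp1:4 pp2:3 pp3:1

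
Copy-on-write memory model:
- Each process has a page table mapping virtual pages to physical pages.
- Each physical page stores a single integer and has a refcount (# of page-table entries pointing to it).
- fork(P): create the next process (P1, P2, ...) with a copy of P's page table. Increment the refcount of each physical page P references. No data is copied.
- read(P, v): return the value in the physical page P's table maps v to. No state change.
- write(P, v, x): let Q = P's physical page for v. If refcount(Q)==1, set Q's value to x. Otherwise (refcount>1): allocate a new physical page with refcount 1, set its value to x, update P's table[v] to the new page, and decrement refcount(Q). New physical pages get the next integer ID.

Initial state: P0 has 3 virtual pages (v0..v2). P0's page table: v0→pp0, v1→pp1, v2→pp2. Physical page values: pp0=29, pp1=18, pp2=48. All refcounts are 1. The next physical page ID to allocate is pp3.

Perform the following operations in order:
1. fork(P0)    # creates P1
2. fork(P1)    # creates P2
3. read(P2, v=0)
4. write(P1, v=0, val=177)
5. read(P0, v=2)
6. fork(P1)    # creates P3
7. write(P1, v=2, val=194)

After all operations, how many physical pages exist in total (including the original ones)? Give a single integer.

Answer: 5

Derivation:
Op 1: fork(P0) -> P1. 3 ppages; refcounts: pp0:2 pp1:2 pp2:2
Op 2: fork(P1) -> P2. 3 ppages; refcounts: pp0:3 pp1:3 pp2:3
Op 3: read(P2, v0) -> 29. No state change.
Op 4: write(P1, v0, 177). refcount(pp0)=3>1 -> COPY to pp3. 4 ppages; refcounts: pp0:2 pp1:3 pp2:3 pp3:1
Op 5: read(P0, v2) -> 48. No state change.
Op 6: fork(P1) -> P3. 4 ppages; refcounts: pp0:2 pp1:4 pp2:4 pp3:2
Op 7: write(P1, v2, 194). refcount(pp2)=4>1 -> COPY to pp4. 5 ppages; refcounts: pp0:2 pp1:4 pp2:3 pp3:2 pp4:1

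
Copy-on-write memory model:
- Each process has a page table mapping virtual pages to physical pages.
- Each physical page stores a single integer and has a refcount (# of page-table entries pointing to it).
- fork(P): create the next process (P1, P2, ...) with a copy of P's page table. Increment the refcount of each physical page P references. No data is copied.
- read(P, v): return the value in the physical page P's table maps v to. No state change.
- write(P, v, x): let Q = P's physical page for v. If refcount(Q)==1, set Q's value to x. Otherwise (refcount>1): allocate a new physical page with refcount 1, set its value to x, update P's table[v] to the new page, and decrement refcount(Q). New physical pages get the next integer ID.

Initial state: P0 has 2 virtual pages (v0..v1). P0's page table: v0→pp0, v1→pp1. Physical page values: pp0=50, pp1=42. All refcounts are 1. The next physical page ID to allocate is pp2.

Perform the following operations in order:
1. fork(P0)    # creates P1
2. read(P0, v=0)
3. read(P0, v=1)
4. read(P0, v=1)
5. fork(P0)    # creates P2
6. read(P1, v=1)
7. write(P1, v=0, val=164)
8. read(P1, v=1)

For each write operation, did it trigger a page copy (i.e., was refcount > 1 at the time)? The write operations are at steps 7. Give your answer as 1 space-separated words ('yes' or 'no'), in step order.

Op 1: fork(P0) -> P1. 2 ppages; refcounts: pp0:2 pp1:2
Op 2: read(P0, v0) -> 50. No state change.
Op 3: read(P0, v1) -> 42. No state change.
Op 4: read(P0, v1) -> 42. No state change.
Op 5: fork(P0) -> P2. 2 ppages; refcounts: pp0:3 pp1:3
Op 6: read(P1, v1) -> 42. No state change.
Op 7: write(P1, v0, 164). refcount(pp0)=3>1 -> COPY to pp2. 3 ppages; refcounts: pp0:2 pp1:3 pp2:1
Op 8: read(P1, v1) -> 42. No state change.

yes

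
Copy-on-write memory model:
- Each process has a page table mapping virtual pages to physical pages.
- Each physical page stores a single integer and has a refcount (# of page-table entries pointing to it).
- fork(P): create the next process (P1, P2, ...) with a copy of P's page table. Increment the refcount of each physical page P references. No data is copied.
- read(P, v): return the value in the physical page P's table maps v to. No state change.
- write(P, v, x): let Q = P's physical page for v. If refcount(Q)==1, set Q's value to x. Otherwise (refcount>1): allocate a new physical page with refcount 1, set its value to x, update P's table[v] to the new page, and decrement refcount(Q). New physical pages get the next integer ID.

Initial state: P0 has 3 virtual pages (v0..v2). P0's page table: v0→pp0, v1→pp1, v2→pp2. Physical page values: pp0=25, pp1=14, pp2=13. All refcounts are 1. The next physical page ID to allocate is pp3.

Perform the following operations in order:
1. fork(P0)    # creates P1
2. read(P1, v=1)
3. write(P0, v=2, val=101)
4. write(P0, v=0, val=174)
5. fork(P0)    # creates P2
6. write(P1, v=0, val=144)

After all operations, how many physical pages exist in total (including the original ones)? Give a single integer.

Answer: 5

Derivation:
Op 1: fork(P0) -> P1. 3 ppages; refcounts: pp0:2 pp1:2 pp2:2
Op 2: read(P1, v1) -> 14. No state change.
Op 3: write(P0, v2, 101). refcount(pp2)=2>1 -> COPY to pp3. 4 ppages; refcounts: pp0:2 pp1:2 pp2:1 pp3:1
Op 4: write(P0, v0, 174). refcount(pp0)=2>1 -> COPY to pp4. 5 ppages; refcounts: pp0:1 pp1:2 pp2:1 pp3:1 pp4:1
Op 5: fork(P0) -> P2. 5 ppages; refcounts: pp0:1 pp1:3 pp2:1 pp3:2 pp4:2
Op 6: write(P1, v0, 144). refcount(pp0)=1 -> write in place. 5 ppages; refcounts: pp0:1 pp1:3 pp2:1 pp3:2 pp4:2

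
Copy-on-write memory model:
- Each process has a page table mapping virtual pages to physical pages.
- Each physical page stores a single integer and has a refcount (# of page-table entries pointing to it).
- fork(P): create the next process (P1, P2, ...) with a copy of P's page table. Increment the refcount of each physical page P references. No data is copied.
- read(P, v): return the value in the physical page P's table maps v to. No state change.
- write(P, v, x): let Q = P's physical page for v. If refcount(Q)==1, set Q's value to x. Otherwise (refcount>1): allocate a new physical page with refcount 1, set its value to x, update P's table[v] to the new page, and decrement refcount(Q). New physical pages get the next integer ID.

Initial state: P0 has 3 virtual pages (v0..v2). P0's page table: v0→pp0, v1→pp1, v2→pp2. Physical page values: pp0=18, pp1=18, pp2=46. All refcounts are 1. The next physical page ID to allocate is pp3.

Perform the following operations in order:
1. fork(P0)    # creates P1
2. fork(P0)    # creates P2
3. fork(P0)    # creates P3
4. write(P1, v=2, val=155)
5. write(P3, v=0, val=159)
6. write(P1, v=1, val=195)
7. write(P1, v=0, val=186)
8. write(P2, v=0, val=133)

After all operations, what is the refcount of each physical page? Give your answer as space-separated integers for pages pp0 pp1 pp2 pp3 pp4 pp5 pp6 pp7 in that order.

Answer: 1 3 3 1 1 1 1 1

Derivation:
Op 1: fork(P0) -> P1. 3 ppages; refcounts: pp0:2 pp1:2 pp2:2
Op 2: fork(P0) -> P2. 3 ppages; refcounts: pp0:3 pp1:3 pp2:3
Op 3: fork(P0) -> P3. 3 ppages; refcounts: pp0:4 pp1:4 pp2:4
Op 4: write(P1, v2, 155). refcount(pp2)=4>1 -> COPY to pp3. 4 ppages; refcounts: pp0:4 pp1:4 pp2:3 pp3:1
Op 5: write(P3, v0, 159). refcount(pp0)=4>1 -> COPY to pp4. 5 ppages; refcounts: pp0:3 pp1:4 pp2:3 pp3:1 pp4:1
Op 6: write(P1, v1, 195). refcount(pp1)=4>1 -> COPY to pp5. 6 ppages; refcounts: pp0:3 pp1:3 pp2:3 pp3:1 pp4:1 pp5:1
Op 7: write(P1, v0, 186). refcount(pp0)=3>1 -> COPY to pp6. 7 ppages; refcounts: pp0:2 pp1:3 pp2:3 pp3:1 pp4:1 pp5:1 pp6:1
Op 8: write(P2, v0, 133). refcount(pp0)=2>1 -> COPY to pp7. 8 ppages; refcounts: pp0:1 pp1:3 pp2:3 pp3:1 pp4:1 pp5:1 pp6:1 pp7:1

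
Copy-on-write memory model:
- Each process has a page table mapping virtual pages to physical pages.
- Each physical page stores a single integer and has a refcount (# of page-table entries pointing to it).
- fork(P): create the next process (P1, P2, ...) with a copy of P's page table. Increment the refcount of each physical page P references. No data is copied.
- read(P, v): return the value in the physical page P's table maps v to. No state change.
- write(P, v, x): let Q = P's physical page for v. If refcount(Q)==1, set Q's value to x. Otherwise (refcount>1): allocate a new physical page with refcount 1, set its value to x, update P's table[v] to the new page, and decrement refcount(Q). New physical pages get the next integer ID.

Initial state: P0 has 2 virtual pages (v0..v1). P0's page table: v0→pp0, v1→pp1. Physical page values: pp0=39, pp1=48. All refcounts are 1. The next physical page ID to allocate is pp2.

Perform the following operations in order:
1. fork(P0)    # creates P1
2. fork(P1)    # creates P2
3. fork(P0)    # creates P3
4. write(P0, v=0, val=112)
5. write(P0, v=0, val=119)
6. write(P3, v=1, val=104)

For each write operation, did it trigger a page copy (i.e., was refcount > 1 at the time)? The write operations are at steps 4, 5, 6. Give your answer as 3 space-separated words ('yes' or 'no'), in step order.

Op 1: fork(P0) -> P1. 2 ppages; refcounts: pp0:2 pp1:2
Op 2: fork(P1) -> P2. 2 ppages; refcounts: pp0:3 pp1:3
Op 3: fork(P0) -> P3. 2 ppages; refcounts: pp0:4 pp1:4
Op 4: write(P0, v0, 112). refcount(pp0)=4>1 -> COPY to pp2. 3 ppages; refcounts: pp0:3 pp1:4 pp2:1
Op 5: write(P0, v0, 119). refcount(pp2)=1 -> write in place. 3 ppages; refcounts: pp0:3 pp1:4 pp2:1
Op 6: write(P3, v1, 104). refcount(pp1)=4>1 -> COPY to pp3. 4 ppages; refcounts: pp0:3 pp1:3 pp2:1 pp3:1

yes no yes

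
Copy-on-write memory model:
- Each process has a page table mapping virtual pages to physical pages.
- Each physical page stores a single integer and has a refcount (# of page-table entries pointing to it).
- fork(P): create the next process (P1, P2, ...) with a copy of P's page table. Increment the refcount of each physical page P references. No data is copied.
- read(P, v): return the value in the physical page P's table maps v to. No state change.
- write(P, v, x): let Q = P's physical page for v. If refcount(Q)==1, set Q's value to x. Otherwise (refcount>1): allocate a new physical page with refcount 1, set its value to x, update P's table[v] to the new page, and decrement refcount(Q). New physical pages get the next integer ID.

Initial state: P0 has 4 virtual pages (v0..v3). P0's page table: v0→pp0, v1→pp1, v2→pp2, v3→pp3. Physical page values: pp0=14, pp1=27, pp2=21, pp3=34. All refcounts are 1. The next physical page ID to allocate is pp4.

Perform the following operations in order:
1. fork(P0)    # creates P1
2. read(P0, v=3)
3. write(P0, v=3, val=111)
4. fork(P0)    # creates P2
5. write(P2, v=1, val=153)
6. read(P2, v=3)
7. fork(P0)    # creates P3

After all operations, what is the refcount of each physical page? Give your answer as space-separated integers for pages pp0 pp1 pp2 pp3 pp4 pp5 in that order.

Answer: 4 3 4 1 3 1

Derivation:
Op 1: fork(P0) -> P1. 4 ppages; refcounts: pp0:2 pp1:2 pp2:2 pp3:2
Op 2: read(P0, v3) -> 34. No state change.
Op 3: write(P0, v3, 111). refcount(pp3)=2>1 -> COPY to pp4. 5 ppages; refcounts: pp0:2 pp1:2 pp2:2 pp3:1 pp4:1
Op 4: fork(P0) -> P2. 5 ppages; refcounts: pp0:3 pp1:3 pp2:3 pp3:1 pp4:2
Op 5: write(P2, v1, 153). refcount(pp1)=3>1 -> COPY to pp5. 6 ppages; refcounts: pp0:3 pp1:2 pp2:3 pp3:1 pp4:2 pp5:1
Op 6: read(P2, v3) -> 111. No state change.
Op 7: fork(P0) -> P3. 6 ppages; refcounts: pp0:4 pp1:3 pp2:4 pp3:1 pp4:3 pp5:1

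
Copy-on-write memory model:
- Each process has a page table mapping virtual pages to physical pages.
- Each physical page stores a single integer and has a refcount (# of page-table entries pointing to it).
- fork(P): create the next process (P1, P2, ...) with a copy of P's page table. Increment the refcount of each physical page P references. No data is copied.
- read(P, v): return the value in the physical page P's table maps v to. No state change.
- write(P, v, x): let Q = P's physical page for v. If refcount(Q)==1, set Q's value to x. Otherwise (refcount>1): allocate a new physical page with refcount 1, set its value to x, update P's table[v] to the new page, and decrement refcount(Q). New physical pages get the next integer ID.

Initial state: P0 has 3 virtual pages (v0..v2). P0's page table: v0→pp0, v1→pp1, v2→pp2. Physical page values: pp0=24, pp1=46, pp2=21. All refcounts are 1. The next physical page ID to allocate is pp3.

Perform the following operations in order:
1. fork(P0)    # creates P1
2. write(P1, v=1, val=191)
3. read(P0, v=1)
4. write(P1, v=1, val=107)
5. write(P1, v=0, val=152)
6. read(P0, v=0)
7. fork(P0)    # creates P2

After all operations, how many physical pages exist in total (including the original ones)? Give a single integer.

Answer: 5

Derivation:
Op 1: fork(P0) -> P1. 3 ppages; refcounts: pp0:2 pp1:2 pp2:2
Op 2: write(P1, v1, 191). refcount(pp1)=2>1 -> COPY to pp3. 4 ppages; refcounts: pp0:2 pp1:1 pp2:2 pp3:1
Op 3: read(P0, v1) -> 46. No state change.
Op 4: write(P1, v1, 107). refcount(pp3)=1 -> write in place. 4 ppages; refcounts: pp0:2 pp1:1 pp2:2 pp3:1
Op 5: write(P1, v0, 152). refcount(pp0)=2>1 -> COPY to pp4. 5 ppages; refcounts: pp0:1 pp1:1 pp2:2 pp3:1 pp4:1
Op 6: read(P0, v0) -> 24. No state change.
Op 7: fork(P0) -> P2. 5 ppages; refcounts: pp0:2 pp1:2 pp2:3 pp3:1 pp4:1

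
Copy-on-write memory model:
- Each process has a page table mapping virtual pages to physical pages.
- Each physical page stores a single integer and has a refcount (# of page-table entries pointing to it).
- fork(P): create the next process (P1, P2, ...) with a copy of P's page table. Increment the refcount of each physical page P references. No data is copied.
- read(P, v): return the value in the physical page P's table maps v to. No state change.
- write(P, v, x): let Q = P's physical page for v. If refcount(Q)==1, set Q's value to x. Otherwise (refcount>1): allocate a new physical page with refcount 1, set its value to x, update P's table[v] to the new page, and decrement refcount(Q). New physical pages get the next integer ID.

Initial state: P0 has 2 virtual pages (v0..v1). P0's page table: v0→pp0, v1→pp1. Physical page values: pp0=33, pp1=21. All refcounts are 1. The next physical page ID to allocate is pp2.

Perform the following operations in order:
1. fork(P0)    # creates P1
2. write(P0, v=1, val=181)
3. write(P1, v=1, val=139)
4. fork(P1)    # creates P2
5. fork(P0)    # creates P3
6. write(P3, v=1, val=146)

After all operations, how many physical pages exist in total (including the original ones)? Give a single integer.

Op 1: fork(P0) -> P1. 2 ppages; refcounts: pp0:2 pp1:2
Op 2: write(P0, v1, 181). refcount(pp1)=2>1 -> COPY to pp2. 3 ppages; refcounts: pp0:2 pp1:1 pp2:1
Op 3: write(P1, v1, 139). refcount(pp1)=1 -> write in place. 3 ppages; refcounts: pp0:2 pp1:1 pp2:1
Op 4: fork(P1) -> P2. 3 ppages; refcounts: pp0:3 pp1:2 pp2:1
Op 5: fork(P0) -> P3. 3 ppages; refcounts: pp0:4 pp1:2 pp2:2
Op 6: write(P3, v1, 146). refcount(pp2)=2>1 -> COPY to pp3. 4 ppages; refcounts: pp0:4 pp1:2 pp2:1 pp3:1

Answer: 4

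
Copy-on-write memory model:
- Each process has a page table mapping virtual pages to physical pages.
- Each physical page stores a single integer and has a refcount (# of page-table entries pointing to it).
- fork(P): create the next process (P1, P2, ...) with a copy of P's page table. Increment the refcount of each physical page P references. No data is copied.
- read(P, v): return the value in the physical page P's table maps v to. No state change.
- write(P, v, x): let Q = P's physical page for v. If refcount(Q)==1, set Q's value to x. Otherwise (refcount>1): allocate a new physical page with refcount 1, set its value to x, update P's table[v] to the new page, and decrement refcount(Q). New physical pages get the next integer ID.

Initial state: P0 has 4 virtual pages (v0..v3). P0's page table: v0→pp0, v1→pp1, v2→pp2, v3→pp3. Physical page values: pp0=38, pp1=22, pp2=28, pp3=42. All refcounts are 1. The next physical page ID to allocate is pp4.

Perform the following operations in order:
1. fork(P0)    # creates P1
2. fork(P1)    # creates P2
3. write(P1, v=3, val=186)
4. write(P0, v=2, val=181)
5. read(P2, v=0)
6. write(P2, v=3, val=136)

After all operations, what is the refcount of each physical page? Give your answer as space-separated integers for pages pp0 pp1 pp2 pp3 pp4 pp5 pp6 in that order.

Answer: 3 3 2 1 1 1 1

Derivation:
Op 1: fork(P0) -> P1. 4 ppages; refcounts: pp0:2 pp1:2 pp2:2 pp3:2
Op 2: fork(P1) -> P2. 4 ppages; refcounts: pp0:3 pp1:3 pp2:3 pp3:3
Op 3: write(P1, v3, 186). refcount(pp3)=3>1 -> COPY to pp4. 5 ppages; refcounts: pp0:3 pp1:3 pp2:3 pp3:2 pp4:1
Op 4: write(P0, v2, 181). refcount(pp2)=3>1 -> COPY to pp5. 6 ppages; refcounts: pp0:3 pp1:3 pp2:2 pp3:2 pp4:1 pp5:1
Op 5: read(P2, v0) -> 38. No state change.
Op 6: write(P2, v3, 136). refcount(pp3)=2>1 -> COPY to pp6. 7 ppages; refcounts: pp0:3 pp1:3 pp2:2 pp3:1 pp4:1 pp5:1 pp6:1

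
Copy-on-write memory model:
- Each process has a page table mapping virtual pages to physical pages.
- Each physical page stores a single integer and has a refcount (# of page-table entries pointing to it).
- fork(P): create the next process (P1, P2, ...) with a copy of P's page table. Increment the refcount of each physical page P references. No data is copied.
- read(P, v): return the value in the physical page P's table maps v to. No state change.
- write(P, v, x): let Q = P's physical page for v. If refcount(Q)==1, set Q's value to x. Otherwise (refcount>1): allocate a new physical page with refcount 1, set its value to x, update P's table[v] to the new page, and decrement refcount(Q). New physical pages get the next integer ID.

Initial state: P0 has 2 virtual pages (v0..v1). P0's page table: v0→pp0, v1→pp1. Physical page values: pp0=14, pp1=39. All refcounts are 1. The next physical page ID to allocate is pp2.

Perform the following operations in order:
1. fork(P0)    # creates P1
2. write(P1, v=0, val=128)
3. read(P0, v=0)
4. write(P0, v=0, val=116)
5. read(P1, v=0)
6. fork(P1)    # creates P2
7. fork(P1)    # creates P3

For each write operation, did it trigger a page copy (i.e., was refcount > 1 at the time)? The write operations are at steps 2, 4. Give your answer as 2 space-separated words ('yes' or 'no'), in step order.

Op 1: fork(P0) -> P1. 2 ppages; refcounts: pp0:2 pp1:2
Op 2: write(P1, v0, 128). refcount(pp0)=2>1 -> COPY to pp2. 3 ppages; refcounts: pp0:1 pp1:2 pp2:1
Op 3: read(P0, v0) -> 14. No state change.
Op 4: write(P0, v0, 116). refcount(pp0)=1 -> write in place. 3 ppages; refcounts: pp0:1 pp1:2 pp2:1
Op 5: read(P1, v0) -> 128. No state change.
Op 6: fork(P1) -> P2. 3 ppages; refcounts: pp0:1 pp1:3 pp2:2
Op 7: fork(P1) -> P3. 3 ppages; refcounts: pp0:1 pp1:4 pp2:3

yes no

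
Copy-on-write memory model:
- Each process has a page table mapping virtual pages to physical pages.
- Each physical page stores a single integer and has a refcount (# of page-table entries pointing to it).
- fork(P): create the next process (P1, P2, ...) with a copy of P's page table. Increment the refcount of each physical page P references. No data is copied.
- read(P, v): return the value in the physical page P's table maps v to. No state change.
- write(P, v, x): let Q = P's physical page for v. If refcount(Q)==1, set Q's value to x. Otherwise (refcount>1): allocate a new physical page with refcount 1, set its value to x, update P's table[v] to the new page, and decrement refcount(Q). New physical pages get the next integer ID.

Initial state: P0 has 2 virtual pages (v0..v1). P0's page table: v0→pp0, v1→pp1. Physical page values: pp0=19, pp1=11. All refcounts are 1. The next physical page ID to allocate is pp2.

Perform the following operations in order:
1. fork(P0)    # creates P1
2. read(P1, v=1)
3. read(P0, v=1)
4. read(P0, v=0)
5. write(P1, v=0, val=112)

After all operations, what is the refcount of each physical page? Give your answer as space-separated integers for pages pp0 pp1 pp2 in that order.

Op 1: fork(P0) -> P1. 2 ppages; refcounts: pp0:2 pp1:2
Op 2: read(P1, v1) -> 11. No state change.
Op 3: read(P0, v1) -> 11. No state change.
Op 4: read(P0, v0) -> 19. No state change.
Op 5: write(P1, v0, 112). refcount(pp0)=2>1 -> COPY to pp2. 3 ppages; refcounts: pp0:1 pp1:2 pp2:1

Answer: 1 2 1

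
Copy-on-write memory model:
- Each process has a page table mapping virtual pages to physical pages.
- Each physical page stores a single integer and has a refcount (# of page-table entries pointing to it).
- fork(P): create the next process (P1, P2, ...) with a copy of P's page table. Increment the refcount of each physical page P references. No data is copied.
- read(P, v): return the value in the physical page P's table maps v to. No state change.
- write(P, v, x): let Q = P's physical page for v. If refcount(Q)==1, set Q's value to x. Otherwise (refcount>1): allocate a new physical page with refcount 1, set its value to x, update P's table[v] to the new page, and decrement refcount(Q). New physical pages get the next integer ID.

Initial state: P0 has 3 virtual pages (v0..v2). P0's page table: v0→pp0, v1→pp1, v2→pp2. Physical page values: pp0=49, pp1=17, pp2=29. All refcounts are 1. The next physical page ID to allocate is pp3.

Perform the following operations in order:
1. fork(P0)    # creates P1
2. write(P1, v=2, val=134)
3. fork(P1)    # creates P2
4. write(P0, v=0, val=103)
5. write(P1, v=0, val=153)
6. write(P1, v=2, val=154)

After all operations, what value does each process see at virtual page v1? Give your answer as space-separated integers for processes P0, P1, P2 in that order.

Op 1: fork(P0) -> P1. 3 ppages; refcounts: pp0:2 pp1:2 pp2:2
Op 2: write(P1, v2, 134). refcount(pp2)=2>1 -> COPY to pp3. 4 ppages; refcounts: pp0:2 pp1:2 pp2:1 pp3:1
Op 3: fork(P1) -> P2. 4 ppages; refcounts: pp0:3 pp1:3 pp2:1 pp3:2
Op 4: write(P0, v0, 103). refcount(pp0)=3>1 -> COPY to pp4. 5 ppages; refcounts: pp0:2 pp1:3 pp2:1 pp3:2 pp4:1
Op 5: write(P1, v0, 153). refcount(pp0)=2>1 -> COPY to pp5. 6 ppages; refcounts: pp0:1 pp1:3 pp2:1 pp3:2 pp4:1 pp5:1
Op 6: write(P1, v2, 154). refcount(pp3)=2>1 -> COPY to pp6. 7 ppages; refcounts: pp0:1 pp1:3 pp2:1 pp3:1 pp4:1 pp5:1 pp6:1
P0: v1 -> pp1 = 17
P1: v1 -> pp1 = 17
P2: v1 -> pp1 = 17

Answer: 17 17 17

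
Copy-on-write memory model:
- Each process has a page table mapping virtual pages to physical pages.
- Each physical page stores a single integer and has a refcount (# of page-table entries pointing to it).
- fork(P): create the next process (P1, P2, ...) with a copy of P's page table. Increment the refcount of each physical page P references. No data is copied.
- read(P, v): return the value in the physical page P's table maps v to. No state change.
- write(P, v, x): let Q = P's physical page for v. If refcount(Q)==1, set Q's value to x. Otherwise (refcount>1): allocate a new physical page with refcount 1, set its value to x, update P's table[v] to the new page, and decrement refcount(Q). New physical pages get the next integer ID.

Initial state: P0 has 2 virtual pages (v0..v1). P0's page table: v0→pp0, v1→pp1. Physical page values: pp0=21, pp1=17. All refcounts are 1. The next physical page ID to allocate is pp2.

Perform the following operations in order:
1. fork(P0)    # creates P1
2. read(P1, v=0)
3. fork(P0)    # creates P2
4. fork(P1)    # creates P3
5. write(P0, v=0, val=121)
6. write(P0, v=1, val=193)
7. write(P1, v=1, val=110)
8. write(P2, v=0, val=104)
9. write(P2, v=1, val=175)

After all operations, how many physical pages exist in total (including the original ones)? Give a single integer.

Op 1: fork(P0) -> P1. 2 ppages; refcounts: pp0:2 pp1:2
Op 2: read(P1, v0) -> 21. No state change.
Op 3: fork(P0) -> P2. 2 ppages; refcounts: pp0:3 pp1:3
Op 4: fork(P1) -> P3. 2 ppages; refcounts: pp0:4 pp1:4
Op 5: write(P0, v0, 121). refcount(pp0)=4>1 -> COPY to pp2. 3 ppages; refcounts: pp0:3 pp1:4 pp2:1
Op 6: write(P0, v1, 193). refcount(pp1)=4>1 -> COPY to pp3. 4 ppages; refcounts: pp0:3 pp1:3 pp2:1 pp3:1
Op 7: write(P1, v1, 110). refcount(pp1)=3>1 -> COPY to pp4. 5 ppages; refcounts: pp0:3 pp1:2 pp2:1 pp3:1 pp4:1
Op 8: write(P2, v0, 104). refcount(pp0)=3>1 -> COPY to pp5. 6 ppages; refcounts: pp0:2 pp1:2 pp2:1 pp3:1 pp4:1 pp5:1
Op 9: write(P2, v1, 175). refcount(pp1)=2>1 -> COPY to pp6. 7 ppages; refcounts: pp0:2 pp1:1 pp2:1 pp3:1 pp4:1 pp5:1 pp6:1

Answer: 7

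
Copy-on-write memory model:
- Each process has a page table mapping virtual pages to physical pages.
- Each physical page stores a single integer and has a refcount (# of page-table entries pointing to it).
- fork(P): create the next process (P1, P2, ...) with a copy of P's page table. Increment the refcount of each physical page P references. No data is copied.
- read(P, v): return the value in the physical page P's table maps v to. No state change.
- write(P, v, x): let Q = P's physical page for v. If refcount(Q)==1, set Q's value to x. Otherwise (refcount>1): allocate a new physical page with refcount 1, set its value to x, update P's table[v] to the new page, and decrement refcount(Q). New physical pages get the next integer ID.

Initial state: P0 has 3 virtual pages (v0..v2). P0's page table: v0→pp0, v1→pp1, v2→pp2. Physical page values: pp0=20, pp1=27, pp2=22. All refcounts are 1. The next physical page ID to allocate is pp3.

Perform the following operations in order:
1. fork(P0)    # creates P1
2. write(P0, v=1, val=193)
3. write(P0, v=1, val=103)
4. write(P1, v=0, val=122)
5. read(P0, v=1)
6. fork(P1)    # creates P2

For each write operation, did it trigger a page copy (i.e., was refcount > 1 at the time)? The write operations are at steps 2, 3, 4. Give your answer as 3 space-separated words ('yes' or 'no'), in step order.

Op 1: fork(P0) -> P1. 3 ppages; refcounts: pp0:2 pp1:2 pp2:2
Op 2: write(P0, v1, 193). refcount(pp1)=2>1 -> COPY to pp3. 4 ppages; refcounts: pp0:2 pp1:1 pp2:2 pp3:1
Op 3: write(P0, v1, 103). refcount(pp3)=1 -> write in place. 4 ppages; refcounts: pp0:2 pp1:1 pp2:2 pp3:1
Op 4: write(P1, v0, 122). refcount(pp0)=2>1 -> COPY to pp4. 5 ppages; refcounts: pp0:1 pp1:1 pp2:2 pp3:1 pp4:1
Op 5: read(P0, v1) -> 103. No state change.
Op 6: fork(P1) -> P2. 5 ppages; refcounts: pp0:1 pp1:2 pp2:3 pp3:1 pp4:2

yes no yes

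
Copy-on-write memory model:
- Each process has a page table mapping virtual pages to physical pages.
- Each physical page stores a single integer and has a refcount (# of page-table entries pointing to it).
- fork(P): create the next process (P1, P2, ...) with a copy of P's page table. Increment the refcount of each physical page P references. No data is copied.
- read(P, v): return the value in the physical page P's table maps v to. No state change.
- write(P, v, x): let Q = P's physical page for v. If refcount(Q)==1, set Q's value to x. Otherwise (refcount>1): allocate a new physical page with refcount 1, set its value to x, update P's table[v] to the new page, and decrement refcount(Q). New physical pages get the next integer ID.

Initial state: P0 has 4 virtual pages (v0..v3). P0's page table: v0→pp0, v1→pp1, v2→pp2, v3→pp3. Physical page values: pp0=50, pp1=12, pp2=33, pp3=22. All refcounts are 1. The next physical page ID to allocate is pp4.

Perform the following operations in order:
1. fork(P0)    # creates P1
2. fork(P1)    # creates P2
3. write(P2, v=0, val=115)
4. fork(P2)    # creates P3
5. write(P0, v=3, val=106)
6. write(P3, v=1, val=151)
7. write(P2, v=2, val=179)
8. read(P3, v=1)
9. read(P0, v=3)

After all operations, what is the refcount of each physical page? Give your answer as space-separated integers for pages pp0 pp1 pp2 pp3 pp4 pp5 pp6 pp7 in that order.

Op 1: fork(P0) -> P1. 4 ppages; refcounts: pp0:2 pp1:2 pp2:2 pp3:2
Op 2: fork(P1) -> P2. 4 ppages; refcounts: pp0:3 pp1:3 pp2:3 pp3:3
Op 3: write(P2, v0, 115). refcount(pp0)=3>1 -> COPY to pp4. 5 ppages; refcounts: pp0:2 pp1:3 pp2:3 pp3:3 pp4:1
Op 4: fork(P2) -> P3. 5 ppages; refcounts: pp0:2 pp1:4 pp2:4 pp3:4 pp4:2
Op 5: write(P0, v3, 106). refcount(pp3)=4>1 -> COPY to pp5. 6 ppages; refcounts: pp0:2 pp1:4 pp2:4 pp3:3 pp4:2 pp5:1
Op 6: write(P3, v1, 151). refcount(pp1)=4>1 -> COPY to pp6. 7 ppages; refcounts: pp0:2 pp1:3 pp2:4 pp3:3 pp4:2 pp5:1 pp6:1
Op 7: write(P2, v2, 179). refcount(pp2)=4>1 -> COPY to pp7. 8 ppages; refcounts: pp0:2 pp1:3 pp2:3 pp3:3 pp4:2 pp5:1 pp6:1 pp7:1
Op 8: read(P3, v1) -> 151. No state change.
Op 9: read(P0, v3) -> 106. No state change.

Answer: 2 3 3 3 2 1 1 1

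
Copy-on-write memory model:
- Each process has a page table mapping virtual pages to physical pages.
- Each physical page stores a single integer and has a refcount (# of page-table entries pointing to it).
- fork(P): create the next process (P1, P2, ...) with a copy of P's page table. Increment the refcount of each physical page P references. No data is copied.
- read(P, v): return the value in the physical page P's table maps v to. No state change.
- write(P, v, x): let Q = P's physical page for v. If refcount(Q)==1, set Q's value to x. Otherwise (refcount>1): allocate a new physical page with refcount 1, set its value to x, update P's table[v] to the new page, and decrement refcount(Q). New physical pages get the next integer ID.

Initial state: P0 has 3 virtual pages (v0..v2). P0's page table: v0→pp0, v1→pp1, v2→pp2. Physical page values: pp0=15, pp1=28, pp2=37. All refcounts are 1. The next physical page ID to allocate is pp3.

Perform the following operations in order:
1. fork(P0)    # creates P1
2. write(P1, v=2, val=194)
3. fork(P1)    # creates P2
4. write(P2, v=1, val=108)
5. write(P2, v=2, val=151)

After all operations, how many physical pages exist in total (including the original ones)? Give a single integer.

Op 1: fork(P0) -> P1. 3 ppages; refcounts: pp0:2 pp1:2 pp2:2
Op 2: write(P1, v2, 194). refcount(pp2)=2>1 -> COPY to pp3. 4 ppages; refcounts: pp0:2 pp1:2 pp2:1 pp3:1
Op 3: fork(P1) -> P2. 4 ppages; refcounts: pp0:3 pp1:3 pp2:1 pp3:2
Op 4: write(P2, v1, 108). refcount(pp1)=3>1 -> COPY to pp4. 5 ppages; refcounts: pp0:3 pp1:2 pp2:1 pp3:2 pp4:1
Op 5: write(P2, v2, 151). refcount(pp3)=2>1 -> COPY to pp5. 6 ppages; refcounts: pp0:3 pp1:2 pp2:1 pp3:1 pp4:1 pp5:1

Answer: 6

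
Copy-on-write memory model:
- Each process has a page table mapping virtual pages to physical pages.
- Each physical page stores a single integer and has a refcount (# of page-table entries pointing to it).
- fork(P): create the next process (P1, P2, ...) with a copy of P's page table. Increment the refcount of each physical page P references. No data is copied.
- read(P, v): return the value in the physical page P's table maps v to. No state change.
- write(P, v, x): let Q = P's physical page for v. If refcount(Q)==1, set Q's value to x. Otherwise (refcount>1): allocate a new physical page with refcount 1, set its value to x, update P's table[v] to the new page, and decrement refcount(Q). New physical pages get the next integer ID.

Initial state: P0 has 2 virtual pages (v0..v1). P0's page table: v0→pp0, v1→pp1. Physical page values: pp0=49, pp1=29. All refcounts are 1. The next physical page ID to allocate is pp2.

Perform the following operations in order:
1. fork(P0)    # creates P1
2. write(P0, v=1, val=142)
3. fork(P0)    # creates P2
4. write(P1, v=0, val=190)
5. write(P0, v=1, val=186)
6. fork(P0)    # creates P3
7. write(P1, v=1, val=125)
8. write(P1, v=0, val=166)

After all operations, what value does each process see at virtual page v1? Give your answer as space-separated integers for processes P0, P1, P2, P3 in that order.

Op 1: fork(P0) -> P1. 2 ppages; refcounts: pp0:2 pp1:2
Op 2: write(P0, v1, 142). refcount(pp1)=2>1 -> COPY to pp2. 3 ppages; refcounts: pp0:2 pp1:1 pp2:1
Op 3: fork(P0) -> P2. 3 ppages; refcounts: pp0:3 pp1:1 pp2:2
Op 4: write(P1, v0, 190). refcount(pp0)=3>1 -> COPY to pp3. 4 ppages; refcounts: pp0:2 pp1:1 pp2:2 pp3:1
Op 5: write(P0, v1, 186). refcount(pp2)=2>1 -> COPY to pp4. 5 ppages; refcounts: pp0:2 pp1:1 pp2:1 pp3:1 pp4:1
Op 6: fork(P0) -> P3. 5 ppages; refcounts: pp0:3 pp1:1 pp2:1 pp3:1 pp4:2
Op 7: write(P1, v1, 125). refcount(pp1)=1 -> write in place. 5 ppages; refcounts: pp0:3 pp1:1 pp2:1 pp3:1 pp4:2
Op 8: write(P1, v0, 166). refcount(pp3)=1 -> write in place. 5 ppages; refcounts: pp0:3 pp1:1 pp2:1 pp3:1 pp4:2
P0: v1 -> pp4 = 186
P1: v1 -> pp1 = 125
P2: v1 -> pp2 = 142
P3: v1 -> pp4 = 186

Answer: 186 125 142 186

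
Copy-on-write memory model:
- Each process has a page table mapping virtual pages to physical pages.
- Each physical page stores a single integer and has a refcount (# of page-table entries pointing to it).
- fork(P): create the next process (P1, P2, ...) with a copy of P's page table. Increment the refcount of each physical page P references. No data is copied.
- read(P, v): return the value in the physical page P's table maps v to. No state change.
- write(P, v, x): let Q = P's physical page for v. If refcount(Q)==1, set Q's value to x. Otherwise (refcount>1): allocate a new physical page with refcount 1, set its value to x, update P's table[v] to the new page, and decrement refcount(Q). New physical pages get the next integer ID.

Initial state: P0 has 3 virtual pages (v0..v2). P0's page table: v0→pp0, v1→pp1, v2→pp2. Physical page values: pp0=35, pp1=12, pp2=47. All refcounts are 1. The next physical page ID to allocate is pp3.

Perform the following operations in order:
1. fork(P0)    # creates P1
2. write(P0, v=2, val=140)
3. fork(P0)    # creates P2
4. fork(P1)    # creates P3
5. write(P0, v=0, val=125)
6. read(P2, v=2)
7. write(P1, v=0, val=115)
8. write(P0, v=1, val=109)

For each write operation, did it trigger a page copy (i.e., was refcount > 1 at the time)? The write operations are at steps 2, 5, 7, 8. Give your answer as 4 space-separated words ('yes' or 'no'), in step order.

Op 1: fork(P0) -> P1. 3 ppages; refcounts: pp0:2 pp1:2 pp2:2
Op 2: write(P0, v2, 140). refcount(pp2)=2>1 -> COPY to pp3. 4 ppages; refcounts: pp0:2 pp1:2 pp2:1 pp3:1
Op 3: fork(P0) -> P2. 4 ppages; refcounts: pp0:3 pp1:3 pp2:1 pp3:2
Op 4: fork(P1) -> P3. 4 ppages; refcounts: pp0:4 pp1:4 pp2:2 pp3:2
Op 5: write(P0, v0, 125). refcount(pp0)=4>1 -> COPY to pp4. 5 ppages; refcounts: pp0:3 pp1:4 pp2:2 pp3:2 pp4:1
Op 6: read(P2, v2) -> 140. No state change.
Op 7: write(P1, v0, 115). refcount(pp0)=3>1 -> COPY to pp5. 6 ppages; refcounts: pp0:2 pp1:4 pp2:2 pp3:2 pp4:1 pp5:1
Op 8: write(P0, v1, 109). refcount(pp1)=4>1 -> COPY to pp6. 7 ppages; refcounts: pp0:2 pp1:3 pp2:2 pp3:2 pp4:1 pp5:1 pp6:1

yes yes yes yes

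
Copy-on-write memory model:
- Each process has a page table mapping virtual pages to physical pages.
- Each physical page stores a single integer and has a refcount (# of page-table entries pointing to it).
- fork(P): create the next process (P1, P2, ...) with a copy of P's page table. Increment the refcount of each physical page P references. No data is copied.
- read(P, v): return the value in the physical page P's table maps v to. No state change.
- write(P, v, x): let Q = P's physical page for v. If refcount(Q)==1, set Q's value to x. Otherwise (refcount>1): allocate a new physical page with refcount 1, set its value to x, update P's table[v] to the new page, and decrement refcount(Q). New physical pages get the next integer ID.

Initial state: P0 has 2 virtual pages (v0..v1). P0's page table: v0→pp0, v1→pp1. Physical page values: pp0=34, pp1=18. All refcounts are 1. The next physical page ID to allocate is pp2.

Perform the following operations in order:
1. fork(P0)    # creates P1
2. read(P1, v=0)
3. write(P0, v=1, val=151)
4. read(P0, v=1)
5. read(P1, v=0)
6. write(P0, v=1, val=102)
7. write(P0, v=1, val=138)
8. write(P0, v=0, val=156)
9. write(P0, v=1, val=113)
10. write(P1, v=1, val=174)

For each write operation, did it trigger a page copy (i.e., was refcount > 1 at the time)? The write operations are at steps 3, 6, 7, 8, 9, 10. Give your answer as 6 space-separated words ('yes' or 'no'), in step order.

Op 1: fork(P0) -> P1. 2 ppages; refcounts: pp0:2 pp1:2
Op 2: read(P1, v0) -> 34. No state change.
Op 3: write(P0, v1, 151). refcount(pp1)=2>1 -> COPY to pp2. 3 ppages; refcounts: pp0:2 pp1:1 pp2:1
Op 4: read(P0, v1) -> 151. No state change.
Op 5: read(P1, v0) -> 34. No state change.
Op 6: write(P0, v1, 102). refcount(pp2)=1 -> write in place. 3 ppages; refcounts: pp0:2 pp1:1 pp2:1
Op 7: write(P0, v1, 138). refcount(pp2)=1 -> write in place. 3 ppages; refcounts: pp0:2 pp1:1 pp2:1
Op 8: write(P0, v0, 156). refcount(pp0)=2>1 -> COPY to pp3. 4 ppages; refcounts: pp0:1 pp1:1 pp2:1 pp3:1
Op 9: write(P0, v1, 113). refcount(pp2)=1 -> write in place. 4 ppages; refcounts: pp0:1 pp1:1 pp2:1 pp3:1
Op 10: write(P1, v1, 174). refcount(pp1)=1 -> write in place. 4 ppages; refcounts: pp0:1 pp1:1 pp2:1 pp3:1

yes no no yes no no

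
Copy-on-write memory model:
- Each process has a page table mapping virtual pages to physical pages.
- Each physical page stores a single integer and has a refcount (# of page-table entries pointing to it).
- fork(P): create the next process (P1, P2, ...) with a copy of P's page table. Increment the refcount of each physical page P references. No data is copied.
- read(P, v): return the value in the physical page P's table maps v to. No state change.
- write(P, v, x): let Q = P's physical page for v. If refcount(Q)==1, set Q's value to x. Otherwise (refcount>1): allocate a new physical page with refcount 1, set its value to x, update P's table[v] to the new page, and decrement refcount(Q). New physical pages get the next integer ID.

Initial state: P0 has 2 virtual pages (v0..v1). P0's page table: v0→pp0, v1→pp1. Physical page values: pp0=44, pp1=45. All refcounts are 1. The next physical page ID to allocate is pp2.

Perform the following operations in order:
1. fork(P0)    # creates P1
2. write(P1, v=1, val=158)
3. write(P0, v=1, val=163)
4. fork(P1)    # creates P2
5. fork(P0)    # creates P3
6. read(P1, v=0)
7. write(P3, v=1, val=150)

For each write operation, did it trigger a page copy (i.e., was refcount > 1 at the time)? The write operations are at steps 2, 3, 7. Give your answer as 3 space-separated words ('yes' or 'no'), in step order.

Op 1: fork(P0) -> P1. 2 ppages; refcounts: pp0:2 pp1:2
Op 2: write(P1, v1, 158). refcount(pp1)=2>1 -> COPY to pp2. 3 ppages; refcounts: pp0:2 pp1:1 pp2:1
Op 3: write(P0, v1, 163). refcount(pp1)=1 -> write in place. 3 ppages; refcounts: pp0:2 pp1:1 pp2:1
Op 4: fork(P1) -> P2. 3 ppages; refcounts: pp0:3 pp1:1 pp2:2
Op 5: fork(P0) -> P3. 3 ppages; refcounts: pp0:4 pp1:2 pp2:2
Op 6: read(P1, v0) -> 44. No state change.
Op 7: write(P3, v1, 150). refcount(pp1)=2>1 -> COPY to pp3. 4 ppages; refcounts: pp0:4 pp1:1 pp2:2 pp3:1

yes no yes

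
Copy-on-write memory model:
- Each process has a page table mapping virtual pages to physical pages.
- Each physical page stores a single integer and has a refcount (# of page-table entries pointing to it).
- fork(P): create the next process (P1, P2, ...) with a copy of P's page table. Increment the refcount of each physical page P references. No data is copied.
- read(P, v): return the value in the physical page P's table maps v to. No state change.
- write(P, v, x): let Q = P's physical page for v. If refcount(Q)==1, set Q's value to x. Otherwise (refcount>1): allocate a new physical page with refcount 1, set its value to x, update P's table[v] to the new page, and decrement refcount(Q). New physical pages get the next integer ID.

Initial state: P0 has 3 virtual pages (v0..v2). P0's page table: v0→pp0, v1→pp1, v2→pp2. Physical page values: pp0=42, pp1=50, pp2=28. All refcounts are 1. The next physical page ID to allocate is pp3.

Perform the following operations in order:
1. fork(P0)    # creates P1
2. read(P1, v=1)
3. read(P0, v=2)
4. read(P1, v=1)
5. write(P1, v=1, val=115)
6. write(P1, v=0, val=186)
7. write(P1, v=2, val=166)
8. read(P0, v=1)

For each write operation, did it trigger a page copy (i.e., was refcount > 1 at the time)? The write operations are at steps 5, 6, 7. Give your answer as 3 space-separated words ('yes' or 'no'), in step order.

Op 1: fork(P0) -> P1. 3 ppages; refcounts: pp0:2 pp1:2 pp2:2
Op 2: read(P1, v1) -> 50. No state change.
Op 3: read(P0, v2) -> 28. No state change.
Op 4: read(P1, v1) -> 50. No state change.
Op 5: write(P1, v1, 115). refcount(pp1)=2>1 -> COPY to pp3. 4 ppages; refcounts: pp0:2 pp1:1 pp2:2 pp3:1
Op 6: write(P1, v0, 186). refcount(pp0)=2>1 -> COPY to pp4. 5 ppages; refcounts: pp0:1 pp1:1 pp2:2 pp3:1 pp4:1
Op 7: write(P1, v2, 166). refcount(pp2)=2>1 -> COPY to pp5. 6 ppages; refcounts: pp0:1 pp1:1 pp2:1 pp3:1 pp4:1 pp5:1
Op 8: read(P0, v1) -> 50. No state change.

yes yes yes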